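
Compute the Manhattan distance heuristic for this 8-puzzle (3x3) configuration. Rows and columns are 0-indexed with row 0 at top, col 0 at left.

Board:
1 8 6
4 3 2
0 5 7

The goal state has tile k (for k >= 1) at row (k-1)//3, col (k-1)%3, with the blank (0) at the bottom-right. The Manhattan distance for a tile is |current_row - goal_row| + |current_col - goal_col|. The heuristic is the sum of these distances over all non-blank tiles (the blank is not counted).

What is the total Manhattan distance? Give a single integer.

Tile 1: at (0,0), goal (0,0), distance |0-0|+|0-0| = 0
Tile 8: at (0,1), goal (2,1), distance |0-2|+|1-1| = 2
Tile 6: at (0,2), goal (1,2), distance |0-1|+|2-2| = 1
Tile 4: at (1,0), goal (1,0), distance |1-1|+|0-0| = 0
Tile 3: at (1,1), goal (0,2), distance |1-0|+|1-2| = 2
Tile 2: at (1,2), goal (0,1), distance |1-0|+|2-1| = 2
Tile 5: at (2,1), goal (1,1), distance |2-1|+|1-1| = 1
Tile 7: at (2,2), goal (2,0), distance |2-2|+|2-0| = 2
Sum: 0 + 2 + 1 + 0 + 2 + 2 + 1 + 2 = 10

Answer: 10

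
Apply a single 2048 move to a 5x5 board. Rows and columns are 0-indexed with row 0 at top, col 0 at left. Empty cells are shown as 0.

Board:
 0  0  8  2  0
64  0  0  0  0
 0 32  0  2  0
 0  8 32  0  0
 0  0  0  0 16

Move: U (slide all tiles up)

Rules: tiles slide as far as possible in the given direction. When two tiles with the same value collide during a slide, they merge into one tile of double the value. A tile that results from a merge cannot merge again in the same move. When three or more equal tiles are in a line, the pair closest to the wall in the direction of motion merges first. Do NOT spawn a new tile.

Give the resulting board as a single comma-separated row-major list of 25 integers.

Answer: 64, 32, 8, 4, 16, 0, 8, 32, 0, 0, 0, 0, 0, 0, 0, 0, 0, 0, 0, 0, 0, 0, 0, 0, 0

Derivation:
Slide up:
col 0: [0, 64, 0, 0, 0] -> [64, 0, 0, 0, 0]
col 1: [0, 0, 32, 8, 0] -> [32, 8, 0, 0, 0]
col 2: [8, 0, 0, 32, 0] -> [8, 32, 0, 0, 0]
col 3: [2, 0, 2, 0, 0] -> [4, 0, 0, 0, 0]
col 4: [0, 0, 0, 0, 16] -> [16, 0, 0, 0, 0]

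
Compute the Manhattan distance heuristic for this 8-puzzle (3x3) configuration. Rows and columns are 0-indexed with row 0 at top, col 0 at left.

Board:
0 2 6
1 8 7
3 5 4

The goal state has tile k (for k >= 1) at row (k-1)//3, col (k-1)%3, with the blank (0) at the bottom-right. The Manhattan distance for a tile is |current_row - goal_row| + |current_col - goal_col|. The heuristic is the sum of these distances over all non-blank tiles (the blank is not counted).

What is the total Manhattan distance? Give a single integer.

Tile 2: (0,1)->(0,1) = 0
Tile 6: (0,2)->(1,2) = 1
Tile 1: (1,0)->(0,0) = 1
Tile 8: (1,1)->(2,1) = 1
Tile 7: (1,2)->(2,0) = 3
Tile 3: (2,0)->(0,2) = 4
Tile 5: (2,1)->(1,1) = 1
Tile 4: (2,2)->(1,0) = 3
Sum: 0 + 1 + 1 + 1 + 3 + 4 + 1 + 3 = 14

Answer: 14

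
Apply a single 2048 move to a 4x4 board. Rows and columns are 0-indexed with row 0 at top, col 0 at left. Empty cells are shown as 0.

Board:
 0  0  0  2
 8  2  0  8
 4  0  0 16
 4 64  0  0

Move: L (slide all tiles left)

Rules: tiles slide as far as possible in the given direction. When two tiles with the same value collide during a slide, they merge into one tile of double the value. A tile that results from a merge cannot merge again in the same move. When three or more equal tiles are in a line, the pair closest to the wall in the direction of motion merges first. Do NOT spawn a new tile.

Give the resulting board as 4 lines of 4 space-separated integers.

Answer:  2  0  0  0
 8  2  8  0
 4 16  0  0
 4 64  0  0

Derivation:
Slide left:
row 0: [0, 0, 0, 2] -> [2, 0, 0, 0]
row 1: [8, 2, 0, 8] -> [8, 2, 8, 0]
row 2: [4, 0, 0, 16] -> [4, 16, 0, 0]
row 3: [4, 64, 0, 0] -> [4, 64, 0, 0]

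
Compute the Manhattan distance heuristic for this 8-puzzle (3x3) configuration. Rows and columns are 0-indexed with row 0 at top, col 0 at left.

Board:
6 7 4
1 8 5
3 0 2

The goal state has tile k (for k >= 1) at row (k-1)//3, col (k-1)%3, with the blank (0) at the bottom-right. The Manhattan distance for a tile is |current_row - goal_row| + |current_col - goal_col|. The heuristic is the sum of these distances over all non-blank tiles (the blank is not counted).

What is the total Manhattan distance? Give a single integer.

Tile 6: at (0,0), goal (1,2), distance |0-1|+|0-2| = 3
Tile 7: at (0,1), goal (2,0), distance |0-2|+|1-0| = 3
Tile 4: at (0,2), goal (1,0), distance |0-1|+|2-0| = 3
Tile 1: at (1,0), goal (0,0), distance |1-0|+|0-0| = 1
Tile 8: at (1,1), goal (2,1), distance |1-2|+|1-1| = 1
Tile 5: at (1,2), goal (1,1), distance |1-1|+|2-1| = 1
Tile 3: at (2,0), goal (0,2), distance |2-0|+|0-2| = 4
Tile 2: at (2,2), goal (0,1), distance |2-0|+|2-1| = 3
Sum: 3 + 3 + 3 + 1 + 1 + 1 + 4 + 3 = 19

Answer: 19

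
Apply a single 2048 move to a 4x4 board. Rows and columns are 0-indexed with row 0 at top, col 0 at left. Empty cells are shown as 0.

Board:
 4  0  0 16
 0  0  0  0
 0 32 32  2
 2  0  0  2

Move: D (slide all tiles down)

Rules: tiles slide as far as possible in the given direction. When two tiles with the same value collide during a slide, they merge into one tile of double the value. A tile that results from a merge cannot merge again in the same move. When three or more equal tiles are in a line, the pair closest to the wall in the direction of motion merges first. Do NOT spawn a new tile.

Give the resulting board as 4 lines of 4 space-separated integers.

Answer:  0  0  0  0
 0  0  0  0
 4  0  0 16
 2 32 32  4

Derivation:
Slide down:
col 0: [4, 0, 0, 2] -> [0, 0, 4, 2]
col 1: [0, 0, 32, 0] -> [0, 0, 0, 32]
col 2: [0, 0, 32, 0] -> [0, 0, 0, 32]
col 3: [16, 0, 2, 2] -> [0, 0, 16, 4]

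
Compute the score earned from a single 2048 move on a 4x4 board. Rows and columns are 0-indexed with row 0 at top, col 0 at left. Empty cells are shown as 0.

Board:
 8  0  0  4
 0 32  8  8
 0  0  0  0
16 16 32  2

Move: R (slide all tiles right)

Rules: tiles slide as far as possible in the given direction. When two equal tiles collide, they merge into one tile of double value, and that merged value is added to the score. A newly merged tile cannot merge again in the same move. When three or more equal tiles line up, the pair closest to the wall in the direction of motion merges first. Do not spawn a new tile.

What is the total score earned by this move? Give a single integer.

Answer: 48

Derivation:
Slide right:
row 0: [8, 0, 0, 4] -> [0, 0, 8, 4]  score +0 (running 0)
row 1: [0, 32, 8, 8] -> [0, 0, 32, 16]  score +16 (running 16)
row 2: [0, 0, 0, 0] -> [0, 0, 0, 0]  score +0 (running 16)
row 3: [16, 16, 32, 2] -> [0, 32, 32, 2]  score +32 (running 48)
Board after move:
 0  0  8  4
 0  0 32 16
 0  0  0  0
 0 32 32  2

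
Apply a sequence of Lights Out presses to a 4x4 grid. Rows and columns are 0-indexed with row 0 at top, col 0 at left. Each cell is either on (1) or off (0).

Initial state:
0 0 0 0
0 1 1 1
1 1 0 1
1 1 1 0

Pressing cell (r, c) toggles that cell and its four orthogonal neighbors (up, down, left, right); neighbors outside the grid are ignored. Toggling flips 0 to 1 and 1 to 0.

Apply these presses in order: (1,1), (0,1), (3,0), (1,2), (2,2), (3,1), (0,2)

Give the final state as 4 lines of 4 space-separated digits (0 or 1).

Answer: 1 1 1 1
1 0 1 0
0 0 0 0
1 1 1 0

Derivation:
After press 1 at (1,1):
0 1 0 0
1 0 0 1
1 0 0 1
1 1 1 0

After press 2 at (0,1):
1 0 1 0
1 1 0 1
1 0 0 1
1 1 1 0

After press 3 at (3,0):
1 0 1 0
1 1 0 1
0 0 0 1
0 0 1 0

After press 4 at (1,2):
1 0 0 0
1 0 1 0
0 0 1 1
0 0 1 0

After press 5 at (2,2):
1 0 0 0
1 0 0 0
0 1 0 0
0 0 0 0

After press 6 at (3,1):
1 0 0 0
1 0 0 0
0 0 0 0
1 1 1 0

After press 7 at (0,2):
1 1 1 1
1 0 1 0
0 0 0 0
1 1 1 0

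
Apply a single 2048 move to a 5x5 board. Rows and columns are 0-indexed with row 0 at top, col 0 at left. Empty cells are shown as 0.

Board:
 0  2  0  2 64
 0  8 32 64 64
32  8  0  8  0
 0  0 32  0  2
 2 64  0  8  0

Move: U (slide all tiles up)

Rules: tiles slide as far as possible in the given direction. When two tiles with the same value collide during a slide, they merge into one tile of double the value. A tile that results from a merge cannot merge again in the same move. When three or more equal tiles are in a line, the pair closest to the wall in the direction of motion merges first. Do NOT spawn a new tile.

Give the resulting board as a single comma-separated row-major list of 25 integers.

Answer: 32, 2, 64, 2, 128, 2, 16, 0, 64, 2, 0, 64, 0, 16, 0, 0, 0, 0, 0, 0, 0, 0, 0, 0, 0

Derivation:
Slide up:
col 0: [0, 0, 32, 0, 2] -> [32, 2, 0, 0, 0]
col 1: [2, 8, 8, 0, 64] -> [2, 16, 64, 0, 0]
col 2: [0, 32, 0, 32, 0] -> [64, 0, 0, 0, 0]
col 3: [2, 64, 8, 0, 8] -> [2, 64, 16, 0, 0]
col 4: [64, 64, 0, 2, 0] -> [128, 2, 0, 0, 0]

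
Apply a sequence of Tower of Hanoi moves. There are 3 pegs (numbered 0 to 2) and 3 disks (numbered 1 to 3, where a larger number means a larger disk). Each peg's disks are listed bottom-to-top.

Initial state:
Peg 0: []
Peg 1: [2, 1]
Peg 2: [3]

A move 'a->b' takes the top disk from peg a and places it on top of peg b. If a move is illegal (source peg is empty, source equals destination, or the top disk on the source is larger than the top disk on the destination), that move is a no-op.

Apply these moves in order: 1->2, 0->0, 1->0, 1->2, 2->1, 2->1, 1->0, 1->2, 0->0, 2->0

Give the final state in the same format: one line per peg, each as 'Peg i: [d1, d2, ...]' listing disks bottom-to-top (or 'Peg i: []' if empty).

Answer: Peg 0: [2, 1]
Peg 1: []
Peg 2: [3]

Derivation:
After move 1 (1->2):
Peg 0: []
Peg 1: [2]
Peg 2: [3, 1]

After move 2 (0->0):
Peg 0: []
Peg 1: [2]
Peg 2: [3, 1]

After move 3 (1->0):
Peg 0: [2]
Peg 1: []
Peg 2: [3, 1]

After move 4 (1->2):
Peg 0: [2]
Peg 1: []
Peg 2: [3, 1]

After move 5 (2->1):
Peg 0: [2]
Peg 1: [1]
Peg 2: [3]

After move 6 (2->1):
Peg 0: [2]
Peg 1: [1]
Peg 2: [3]

After move 7 (1->0):
Peg 0: [2, 1]
Peg 1: []
Peg 2: [3]

After move 8 (1->2):
Peg 0: [2, 1]
Peg 1: []
Peg 2: [3]

After move 9 (0->0):
Peg 0: [2, 1]
Peg 1: []
Peg 2: [3]

After move 10 (2->0):
Peg 0: [2, 1]
Peg 1: []
Peg 2: [3]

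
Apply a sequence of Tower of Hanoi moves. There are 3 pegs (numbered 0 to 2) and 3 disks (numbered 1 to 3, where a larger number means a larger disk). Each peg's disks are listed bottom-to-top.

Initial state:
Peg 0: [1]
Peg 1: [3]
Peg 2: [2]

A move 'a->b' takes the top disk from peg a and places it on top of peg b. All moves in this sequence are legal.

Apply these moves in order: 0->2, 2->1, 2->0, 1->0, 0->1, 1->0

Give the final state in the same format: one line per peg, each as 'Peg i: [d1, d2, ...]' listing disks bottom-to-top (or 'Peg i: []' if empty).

After move 1 (0->2):
Peg 0: []
Peg 1: [3]
Peg 2: [2, 1]

After move 2 (2->1):
Peg 0: []
Peg 1: [3, 1]
Peg 2: [2]

After move 3 (2->0):
Peg 0: [2]
Peg 1: [3, 1]
Peg 2: []

After move 4 (1->0):
Peg 0: [2, 1]
Peg 1: [3]
Peg 2: []

After move 5 (0->1):
Peg 0: [2]
Peg 1: [3, 1]
Peg 2: []

After move 6 (1->0):
Peg 0: [2, 1]
Peg 1: [3]
Peg 2: []

Answer: Peg 0: [2, 1]
Peg 1: [3]
Peg 2: []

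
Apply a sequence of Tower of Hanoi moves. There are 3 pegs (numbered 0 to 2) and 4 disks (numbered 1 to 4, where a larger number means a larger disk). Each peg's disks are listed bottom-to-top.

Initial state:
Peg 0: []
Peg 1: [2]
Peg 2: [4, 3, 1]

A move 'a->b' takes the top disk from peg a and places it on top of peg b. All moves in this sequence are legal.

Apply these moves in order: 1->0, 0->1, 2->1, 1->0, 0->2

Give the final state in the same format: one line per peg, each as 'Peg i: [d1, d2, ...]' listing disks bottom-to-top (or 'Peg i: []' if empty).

Answer: Peg 0: []
Peg 1: [2]
Peg 2: [4, 3, 1]

Derivation:
After move 1 (1->0):
Peg 0: [2]
Peg 1: []
Peg 2: [4, 3, 1]

After move 2 (0->1):
Peg 0: []
Peg 1: [2]
Peg 2: [4, 3, 1]

After move 3 (2->1):
Peg 0: []
Peg 1: [2, 1]
Peg 2: [4, 3]

After move 4 (1->0):
Peg 0: [1]
Peg 1: [2]
Peg 2: [4, 3]

After move 5 (0->2):
Peg 0: []
Peg 1: [2]
Peg 2: [4, 3, 1]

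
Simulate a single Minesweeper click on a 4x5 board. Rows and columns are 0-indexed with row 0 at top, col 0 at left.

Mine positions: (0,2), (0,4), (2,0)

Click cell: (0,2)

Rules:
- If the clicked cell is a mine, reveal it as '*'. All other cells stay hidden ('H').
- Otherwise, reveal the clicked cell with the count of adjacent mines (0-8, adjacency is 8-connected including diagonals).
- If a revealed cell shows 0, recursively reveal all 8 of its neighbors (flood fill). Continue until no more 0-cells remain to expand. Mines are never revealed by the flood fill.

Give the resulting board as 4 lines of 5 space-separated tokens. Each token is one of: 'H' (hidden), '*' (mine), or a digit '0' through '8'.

H H * H H
H H H H H
H H H H H
H H H H H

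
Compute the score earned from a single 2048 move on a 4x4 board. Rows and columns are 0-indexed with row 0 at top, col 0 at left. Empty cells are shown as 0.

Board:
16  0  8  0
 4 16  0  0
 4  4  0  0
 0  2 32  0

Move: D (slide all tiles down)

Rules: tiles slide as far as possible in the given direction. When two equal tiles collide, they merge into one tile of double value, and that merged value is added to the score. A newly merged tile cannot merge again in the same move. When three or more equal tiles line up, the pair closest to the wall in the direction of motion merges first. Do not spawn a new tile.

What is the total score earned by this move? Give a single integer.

Slide down:
col 0: [16, 4, 4, 0] -> [0, 0, 16, 8]  score +8 (running 8)
col 1: [0, 16, 4, 2] -> [0, 16, 4, 2]  score +0 (running 8)
col 2: [8, 0, 0, 32] -> [0, 0, 8, 32]  score +0 (running 8)
col 3: [0, 0, 0, 0] -> [0, 0, 0, 0]  score +0 (running 8)
Board after move:
 0  0  0  0
 0 16  0  0
16  4  8  0
 8  2 32  0

Answer: 8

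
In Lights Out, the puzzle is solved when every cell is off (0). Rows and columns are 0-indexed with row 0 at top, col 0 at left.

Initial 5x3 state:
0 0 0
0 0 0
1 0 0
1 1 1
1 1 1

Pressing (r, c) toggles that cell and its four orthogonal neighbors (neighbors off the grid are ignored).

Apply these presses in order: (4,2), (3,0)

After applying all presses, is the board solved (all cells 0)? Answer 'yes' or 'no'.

Answer: yes

Derivation:
After press 1 at (4,2):
0 0 0
0 0 0
1 0 0
1 1 0
1 0 0

After press 2 at (3,0):
0 0 0
0 0 0
0 0 0
0 0 0
0 0 0

Lights still on: 0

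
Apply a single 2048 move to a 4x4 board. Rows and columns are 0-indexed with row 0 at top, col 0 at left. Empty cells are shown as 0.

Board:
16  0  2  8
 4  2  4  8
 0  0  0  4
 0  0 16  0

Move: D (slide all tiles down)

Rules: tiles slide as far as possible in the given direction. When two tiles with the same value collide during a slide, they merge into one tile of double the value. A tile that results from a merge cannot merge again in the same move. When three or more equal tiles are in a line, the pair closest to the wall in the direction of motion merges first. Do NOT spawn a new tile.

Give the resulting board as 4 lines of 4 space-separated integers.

Answer:  0  0  0  0
 0  0  2  0
16  0  4 16
 4  2 16  4

Derivation:
Slide down:
col 0: [16, 4, 0, 0] -> [0, 0, 16, 4]
col 1: [0, 2, 0, 0] -> [0, 0, 0, 2]
col 2: [2, 4, 0, 16] -> [0, 2, 4, 16]
col 3: [8, 8, 4, 0] -> [0, 0, 16, 4]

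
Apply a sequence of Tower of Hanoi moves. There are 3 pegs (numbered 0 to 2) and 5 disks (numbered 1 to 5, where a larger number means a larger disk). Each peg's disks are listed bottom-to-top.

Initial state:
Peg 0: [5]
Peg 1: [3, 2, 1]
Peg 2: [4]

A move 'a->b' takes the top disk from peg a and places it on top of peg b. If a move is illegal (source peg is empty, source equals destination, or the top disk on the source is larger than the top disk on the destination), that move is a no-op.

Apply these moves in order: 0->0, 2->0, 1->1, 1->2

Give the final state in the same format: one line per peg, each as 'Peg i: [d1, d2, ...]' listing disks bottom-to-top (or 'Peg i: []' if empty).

After move 1 (0->0):
Peg 0: [5]
Peg 1: [3, 2, 1]
Peg 2: [4]

After move 2 (2->0):
Peg 0: [5, 4]
Peg 1: [3, 2, 1]
Peg 2: []

After move 3 (1->1):
Peg 0: [5, 4]
Peg 1: [3, 2, 1]
Peg 2: []

After move 4 (1->2):
Peg 0: [5, 4]
Peg 1: [3, 2]
Peg 2: [1]

Answer: Peg 0: [5, 4]
Peg 1: [3, 2]
Peg 2: [1]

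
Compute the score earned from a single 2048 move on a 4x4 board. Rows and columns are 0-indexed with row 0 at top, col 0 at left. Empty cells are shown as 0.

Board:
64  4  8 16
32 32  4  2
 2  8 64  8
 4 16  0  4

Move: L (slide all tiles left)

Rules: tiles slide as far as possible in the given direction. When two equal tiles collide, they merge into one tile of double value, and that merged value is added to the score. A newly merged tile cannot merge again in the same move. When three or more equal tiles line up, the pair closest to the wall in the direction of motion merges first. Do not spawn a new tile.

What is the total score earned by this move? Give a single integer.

Answer: 64

Derivation:
Slide left:
row 0: [64, 4, 8, 16] -> [64, 4, 8, 16]  score +0 (running 0)
row 1: [32, 32, 4, 2] -> [64, 4, 2, 0]  score +64 (running 64)
row 2: [2, 8, 64, 8] -> [2, 8, 64, 8]  score +0 (running 64)
row 3: [4, 16, 0, 4] -> [4, 16, 4, 0]  score +0 (running 64)
Board after move:
64  4  8 16
64  4  2  0
 2  8 64  8
 4 16  4  0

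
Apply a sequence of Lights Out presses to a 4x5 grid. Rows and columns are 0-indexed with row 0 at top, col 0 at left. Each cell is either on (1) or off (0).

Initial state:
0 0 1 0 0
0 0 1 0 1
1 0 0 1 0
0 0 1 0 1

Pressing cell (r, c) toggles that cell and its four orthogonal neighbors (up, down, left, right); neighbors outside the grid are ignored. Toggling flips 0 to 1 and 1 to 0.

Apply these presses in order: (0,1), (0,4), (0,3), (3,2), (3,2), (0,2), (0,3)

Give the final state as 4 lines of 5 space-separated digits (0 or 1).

Answer: 1 0 1 0 1
0 1 0 0 0
1 0 0 1 0
0 0 1 0 1

Derivation:
After press 1 at (0,1):
1 1 0 0 0
0 1 1 0 1
1 0 0 1 0
0 0 1 0 1

After press 2 at (0,4):
1 1 0 1 1
0 1 1 0 0
1 0 0 1 0
0 0 1 0 1

After press 3 at (0,3):
1 1 1 0 0
0 1 1 1 0
1 0 0 1 0
0 0 1 0 1

After press 4 at (3,2):
1 1 1 0 0
0 1 1 1 0
1 0 1 1 0
0 1 0 1 1

After press 5 at (3,2):
1 1 1 0 0
0 1 1 1 0
1 0 0 1 0
0 0 1 0 1

After press 6 at (0,2):
1 0 0 1 0
0 1 0 1 0
1 0 0 1 0
0 0 1 0 1

After press 7 at (0,3):
1 0 1 0 1
0 1 0 0 0
1 0 0 1 0
0 0 1 0 1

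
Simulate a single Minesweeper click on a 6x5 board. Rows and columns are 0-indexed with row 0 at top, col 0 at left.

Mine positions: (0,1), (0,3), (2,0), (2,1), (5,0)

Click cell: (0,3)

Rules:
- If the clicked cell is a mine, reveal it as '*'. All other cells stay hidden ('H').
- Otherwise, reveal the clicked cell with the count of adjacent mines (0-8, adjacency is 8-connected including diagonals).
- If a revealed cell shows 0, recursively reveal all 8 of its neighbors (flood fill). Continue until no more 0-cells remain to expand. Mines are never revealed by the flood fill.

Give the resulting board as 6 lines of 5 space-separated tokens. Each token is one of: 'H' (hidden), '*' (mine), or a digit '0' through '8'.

H H H * H
H H H H H
H H H H H
H H H H H
H H H H H
H H H H H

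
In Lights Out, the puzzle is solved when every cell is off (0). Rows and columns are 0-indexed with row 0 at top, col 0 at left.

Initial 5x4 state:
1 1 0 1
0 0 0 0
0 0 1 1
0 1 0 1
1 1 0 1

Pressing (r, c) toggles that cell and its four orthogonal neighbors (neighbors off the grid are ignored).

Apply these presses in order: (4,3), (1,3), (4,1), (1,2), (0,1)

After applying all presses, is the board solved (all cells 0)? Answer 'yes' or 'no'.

After press 1 at (4,3):
1 1 0 1
0 0 0 0
0 0 1 1
0 1 0 0
1 1 1 0

After press 2 at (1,3):
1 1 0 0
0 0 1 1
0 0 1 0
0 1 0 0
1 1 1 0

After press 3 at (4,1):
1 1 0 0
0 0 1 1
0 0 1 0
0 0 0 0
0 0 0 0

After press 4 at (1,2):
1 1 1 0
0 1 0 0
0 0 0 0
0 0 0 0
0 0 0 0

After press 5 at (0,1):
0 0 0 0
0 0 0 0
0 0 0 0
0 0 0 0
0 0 0 0

Lights still on: 0

Answer: yes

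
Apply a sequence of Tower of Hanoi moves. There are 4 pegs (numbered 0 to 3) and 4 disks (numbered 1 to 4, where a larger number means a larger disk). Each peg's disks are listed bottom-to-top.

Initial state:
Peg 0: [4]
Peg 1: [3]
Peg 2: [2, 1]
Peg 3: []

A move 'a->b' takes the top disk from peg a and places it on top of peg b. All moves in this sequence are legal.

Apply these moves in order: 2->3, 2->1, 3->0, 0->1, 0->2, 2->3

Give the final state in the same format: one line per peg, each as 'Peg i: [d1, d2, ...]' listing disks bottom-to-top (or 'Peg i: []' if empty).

Answer: Peg 0: []
Peg 1: [3, 2, 1]
Peg 2: []
Peg 3: [4]

Derivation:
After move 1 (2->3):
Peg 0: [4]
Peg 1: [3]
Peg 2: [2]
Peg 3: [1]

After move 2 (2->1):
Peg 0: [4]
Peg 1: [3, 2]
Peg 2: []
Peg 3: [1]

After move 3 (3->0):
Peg 0: [4, 1]
Peg 1: [3, 2]
Peg 2: []
Peg 3: []

After move 4 (0->1):
Peg 0: [4]
Peg 1: [3, 2, 1]
Peg 2: []
Peg 3: []

After move 5 (0->2):
Peg 0: []
Peg 1: [3, 2, 1]
Peg 2: [4]
Peg 3: []

After move 6 (2->3):
Peg 0: []
Peg 1: [3, 2, 1]
Peg 2: []
Peg 3: [4]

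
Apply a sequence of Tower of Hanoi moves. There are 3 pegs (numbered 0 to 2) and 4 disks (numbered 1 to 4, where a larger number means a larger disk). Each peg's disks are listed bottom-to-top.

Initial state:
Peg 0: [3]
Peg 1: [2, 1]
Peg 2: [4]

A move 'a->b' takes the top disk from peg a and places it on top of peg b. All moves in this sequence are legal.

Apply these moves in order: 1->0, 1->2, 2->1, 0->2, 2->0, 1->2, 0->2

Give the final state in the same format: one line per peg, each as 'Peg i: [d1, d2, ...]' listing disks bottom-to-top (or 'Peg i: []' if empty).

Answer: Peg 0: [3]
Peg 1: []
Peg 2: [4, 2, 1]

Derivation:
After move 1 (1->0):
Peg 0: [3, 1]
Peg 1: [2]
Peg 2: [4]

After move 2 (1->2):
Peg 0: [3, 1]
Peg 1: []
Peg 2: [4, 2]

After move 3 (2->1):
Peg 0: [3, 1]
Peg 1: [2]
Peg 2: [4]

After move 4 (0->2):
Peg 0: [3]
Peg 1: [2]
Peg 2: [4, 1]

After move 5 (2->0):
Peg 0: [3, 1]
Peg 1: [2]
Peg 2: [4]

After move 6 (1->2):
Peg 0: [3, 1]
Peg 1: []
Peg 2: [4, 2]

After move 7 (0->2):
Peg 0: [3]
Peg 1: []
Peg 2: [4, 2, 1]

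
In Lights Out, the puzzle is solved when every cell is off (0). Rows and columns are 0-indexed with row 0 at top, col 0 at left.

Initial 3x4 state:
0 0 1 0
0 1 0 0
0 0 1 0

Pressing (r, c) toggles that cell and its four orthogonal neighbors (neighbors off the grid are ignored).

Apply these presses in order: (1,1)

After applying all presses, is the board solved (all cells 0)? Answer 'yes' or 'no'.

Answer: no

Derivation:
After press 1 at (1,1):
0 1 1 0
1 0 1 0
0 1 1 0

Lights still on: 6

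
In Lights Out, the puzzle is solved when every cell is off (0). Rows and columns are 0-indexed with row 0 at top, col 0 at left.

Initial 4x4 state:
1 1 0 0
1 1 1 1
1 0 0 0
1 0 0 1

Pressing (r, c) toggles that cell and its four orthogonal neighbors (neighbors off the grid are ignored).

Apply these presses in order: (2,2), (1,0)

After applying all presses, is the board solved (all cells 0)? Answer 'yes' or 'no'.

After press 1 at (2,2):
1 1 0 0
1 1 0 1
1 1 1 1
1 0 1 1

After press 2 at (1,0):
0 1 0 0
0 0 0 1
0 1 1 1
1 0 1 1

Lights still on: 8

Answer: no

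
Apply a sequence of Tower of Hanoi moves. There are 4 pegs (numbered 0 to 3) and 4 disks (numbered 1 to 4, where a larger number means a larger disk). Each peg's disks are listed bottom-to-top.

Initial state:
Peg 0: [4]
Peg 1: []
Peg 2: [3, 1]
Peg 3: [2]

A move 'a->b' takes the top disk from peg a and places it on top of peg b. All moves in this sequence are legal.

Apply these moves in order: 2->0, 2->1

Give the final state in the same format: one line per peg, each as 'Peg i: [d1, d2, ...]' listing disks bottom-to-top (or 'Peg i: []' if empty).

Answer: Peg 0: [4, 1]
Peg 1: [3]
Peg 2: []
Peg 3: [2]

Derivation:
After move 1 (2->0):
Peg 0: [4, 1]
Peg 1: []
Peg 2: [3]
Peg 3: [2]

After move 2 (2->1):
Peg 0: [4, 1]
Peg 1: [3]
Peg 2: []
Peg 3: [2]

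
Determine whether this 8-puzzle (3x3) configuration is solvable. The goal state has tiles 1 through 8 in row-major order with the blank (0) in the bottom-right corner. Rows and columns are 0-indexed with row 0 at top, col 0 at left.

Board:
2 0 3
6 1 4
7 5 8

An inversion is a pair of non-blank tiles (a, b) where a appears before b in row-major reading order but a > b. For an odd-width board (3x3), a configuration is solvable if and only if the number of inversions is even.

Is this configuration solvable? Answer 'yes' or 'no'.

Answer: yes

Derivation:
Inversions (pairs i<j in row-major order where tile[i] > tile[j] > 0): 6
6 is even, so the puzzle is solvable.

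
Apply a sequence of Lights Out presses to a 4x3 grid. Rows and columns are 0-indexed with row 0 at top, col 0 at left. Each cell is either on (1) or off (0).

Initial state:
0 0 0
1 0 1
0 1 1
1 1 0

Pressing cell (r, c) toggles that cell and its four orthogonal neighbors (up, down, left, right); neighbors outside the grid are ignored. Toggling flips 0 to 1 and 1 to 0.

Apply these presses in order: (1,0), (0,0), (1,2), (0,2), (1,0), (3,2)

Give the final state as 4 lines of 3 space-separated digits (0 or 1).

Answer: 1 0 0
0 1 1
0 1 1
1 0 1

Derivation:
After press 1 at (1,0):
1 0 0
0 1 1
1 1 1
1 1 0

After press 2 at (0,0):
0 1 0
1 1 1
1 1 1
1 1 0

After press 3 at (1,2):
0 1 1
1 0 0
1 1 0
1 1 0

After press 4 at (0,2):
0 0 0
1 0 1
1 1 0
1 1 0

After press 5 at (1,0):
1 0 0
0 1 1
0 1 0
1 1 0

After press 6 at (3,2):
1 0 0
0 1 1
0 1 1
1 0 1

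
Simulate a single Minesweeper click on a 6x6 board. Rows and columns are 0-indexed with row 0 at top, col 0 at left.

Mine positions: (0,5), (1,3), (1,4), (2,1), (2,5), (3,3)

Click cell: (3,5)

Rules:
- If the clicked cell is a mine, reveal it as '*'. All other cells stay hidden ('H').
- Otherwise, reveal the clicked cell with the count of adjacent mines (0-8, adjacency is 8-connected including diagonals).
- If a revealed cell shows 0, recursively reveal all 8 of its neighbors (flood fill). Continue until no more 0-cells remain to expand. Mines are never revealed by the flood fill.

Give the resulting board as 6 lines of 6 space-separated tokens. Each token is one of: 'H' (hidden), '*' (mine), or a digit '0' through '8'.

H H H H H H
H H H H H H
H H H H H H
H H H H H 1
H H H H H H
H H H H H H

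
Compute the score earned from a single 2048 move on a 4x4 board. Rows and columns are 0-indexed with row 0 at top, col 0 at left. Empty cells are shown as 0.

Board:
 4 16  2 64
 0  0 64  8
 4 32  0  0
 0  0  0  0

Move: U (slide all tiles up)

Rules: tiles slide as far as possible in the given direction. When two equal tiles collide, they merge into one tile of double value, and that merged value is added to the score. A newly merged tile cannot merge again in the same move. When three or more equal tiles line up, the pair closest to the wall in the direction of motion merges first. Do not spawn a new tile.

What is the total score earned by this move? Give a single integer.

Answer: 8

Derivation:
Slide up:
col 0: [4, 0, 4, 0] -> [8, 0, 0, 0]  score +8 (running 8)
col 1: [16, 0, 32, 0] -> [16, 32, 0, 0]  score +0 (running 8)
col 2: [2, 64, 0, 0] -> [2, 64, 0, 0]  score +0 (running 8)
col 3: [64, 8, 0, 0] -> [64, 8, 0, 0]  score +0 (running 8)
Board after move:
 8 16  2 64
 0 32 64  8
 0  0  0  0
 0  0  0  0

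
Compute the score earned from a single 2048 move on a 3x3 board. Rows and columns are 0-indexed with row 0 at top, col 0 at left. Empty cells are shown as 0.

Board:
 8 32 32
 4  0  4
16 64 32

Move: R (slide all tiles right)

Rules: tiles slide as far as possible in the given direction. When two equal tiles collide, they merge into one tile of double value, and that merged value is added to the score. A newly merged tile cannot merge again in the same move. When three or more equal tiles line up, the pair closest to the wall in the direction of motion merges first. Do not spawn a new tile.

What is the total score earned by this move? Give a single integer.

Slide right:
row 0: [8, 32, 32] -> [0, 8, 64]  score +64 (running 64)
row 1: [4, 0, 4] -> [0, 0, 8]  score +8 (running 72)
row 2: [16, 64, 32] -> [16, 64, 32]  score +0 (running 72)
Board after move:
 0  8 64
 0  0  8
16 64 32

Answer: 72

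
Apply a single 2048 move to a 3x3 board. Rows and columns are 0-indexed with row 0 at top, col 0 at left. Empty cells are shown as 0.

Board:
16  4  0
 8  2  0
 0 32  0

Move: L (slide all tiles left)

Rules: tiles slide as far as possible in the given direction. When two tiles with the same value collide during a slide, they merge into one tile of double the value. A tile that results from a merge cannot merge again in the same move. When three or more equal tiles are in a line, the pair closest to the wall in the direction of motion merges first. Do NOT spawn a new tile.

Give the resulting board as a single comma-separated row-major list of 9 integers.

Slide left:
row 0: [16, 4, 0] -> [16, 4, 0]
row 1: [8, 2, 0] -> [8, 2, 0]
row 2: [0, 32, 0] -> [32, 0, 0]

Answer: 16, 4, 0, 8, 2, 0, 32, 0, 0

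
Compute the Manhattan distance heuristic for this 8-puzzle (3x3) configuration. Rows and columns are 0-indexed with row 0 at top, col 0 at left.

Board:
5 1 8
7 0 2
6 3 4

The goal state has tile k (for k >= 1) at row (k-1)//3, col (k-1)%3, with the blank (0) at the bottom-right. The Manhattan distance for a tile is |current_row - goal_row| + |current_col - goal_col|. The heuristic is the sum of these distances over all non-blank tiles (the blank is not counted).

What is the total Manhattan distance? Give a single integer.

Tile 5: (0,0)->(1,1) = 2
Tile 1: (0,1)->(0,0) = 1
Tile 8: (0,2)->(2,1) = 3
Tile 7: (1,0)->(2,0) = 1
Tile 2: (1,2)->(0,1) = 2
Tile 6: (2,0)->(1,2) = 3
Tile 3: (2,1)->(0,2) = 3
Tile 4: (2,2)->(1,0) = 3
Sum: 2 + 1 + 3 + 1 + 2 + 3 + 3 + 3 = 18

Answer: 18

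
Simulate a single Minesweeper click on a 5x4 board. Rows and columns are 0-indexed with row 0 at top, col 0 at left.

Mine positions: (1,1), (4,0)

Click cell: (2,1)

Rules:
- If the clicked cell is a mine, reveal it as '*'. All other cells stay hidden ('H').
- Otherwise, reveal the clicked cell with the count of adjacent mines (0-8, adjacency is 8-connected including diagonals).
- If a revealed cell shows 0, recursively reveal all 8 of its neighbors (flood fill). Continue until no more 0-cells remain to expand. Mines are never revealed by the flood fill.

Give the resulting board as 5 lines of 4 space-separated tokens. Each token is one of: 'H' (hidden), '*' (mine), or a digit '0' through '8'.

H H H H
H H H H
H 1 H H
H H H H
H H H H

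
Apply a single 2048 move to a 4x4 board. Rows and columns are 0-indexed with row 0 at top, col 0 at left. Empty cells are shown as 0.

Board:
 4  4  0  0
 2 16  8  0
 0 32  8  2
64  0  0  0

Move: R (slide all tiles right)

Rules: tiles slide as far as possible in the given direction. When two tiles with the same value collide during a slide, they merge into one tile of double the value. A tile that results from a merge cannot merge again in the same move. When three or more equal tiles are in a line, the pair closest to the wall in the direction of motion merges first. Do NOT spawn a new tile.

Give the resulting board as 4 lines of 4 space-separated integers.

Slide right:
row 0: [4, 4, 0, 0] -> [0, 0, 0, 8]
row 1: [2, 16, 8, 0] -> [0, 2, 16, 8]
row 2: [0, 32, 8, 2] -> [0, 32, 8, 2]
row 3: [64, 0, 0, 0] -> [0, 0, 0, 64]

Answer:  0  0  0  8
 0  2 16  8
 0 32  8  2
 0  0  0 64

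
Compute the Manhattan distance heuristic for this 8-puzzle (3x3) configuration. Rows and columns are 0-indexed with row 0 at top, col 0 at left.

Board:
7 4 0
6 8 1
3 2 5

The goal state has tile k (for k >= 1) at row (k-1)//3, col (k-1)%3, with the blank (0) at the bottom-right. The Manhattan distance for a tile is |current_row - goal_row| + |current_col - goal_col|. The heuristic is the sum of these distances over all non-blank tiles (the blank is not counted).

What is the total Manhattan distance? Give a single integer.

Answer: 18

Derivation:
Tile 7: at (0,0), goal (2,0), distance |0-2|+|0-0| = 2
Tile 4: at (0,1), goal (1,0), distance |0-1|+|1-0| = 2
Tile 6: at (1,0), goal (1,2), distance |1-1|+|0-2| = 2
Tile 8: at (1,1), goal (2,1), distance |1-2|+|1-1| = 1
Tile 1: at (1,2), goal (0,0), distance |1-0|+|2-0| = 3
Tile 3: at (2,0), goal (0,2), distance |2-0|+|0-2| = 4
Tile 2: at (2,1), goal (0,1), distance |2-0|+|1-1| = 2
Tile 5: at (2,2), goal (1,1), distance |2-1|+|2-1| = 2
Sum: 2 + 2 + 2 + 1 + 3 + 4 + 2 + 2 = 18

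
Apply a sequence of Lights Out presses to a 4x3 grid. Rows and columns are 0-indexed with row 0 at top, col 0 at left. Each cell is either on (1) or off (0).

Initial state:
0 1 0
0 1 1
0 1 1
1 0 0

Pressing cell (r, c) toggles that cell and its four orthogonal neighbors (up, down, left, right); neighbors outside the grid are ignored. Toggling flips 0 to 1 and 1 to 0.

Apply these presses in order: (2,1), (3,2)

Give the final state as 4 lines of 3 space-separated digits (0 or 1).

After press 1 at (2,1):
0 1 0
0 0 1
1 0 0
1 1 0

After press 2 at (3,2):
0 1 0
0 0 1
1 0 1
1 0 1

Answer: 0 1 0
0 0 1
1 0 1
1 0 1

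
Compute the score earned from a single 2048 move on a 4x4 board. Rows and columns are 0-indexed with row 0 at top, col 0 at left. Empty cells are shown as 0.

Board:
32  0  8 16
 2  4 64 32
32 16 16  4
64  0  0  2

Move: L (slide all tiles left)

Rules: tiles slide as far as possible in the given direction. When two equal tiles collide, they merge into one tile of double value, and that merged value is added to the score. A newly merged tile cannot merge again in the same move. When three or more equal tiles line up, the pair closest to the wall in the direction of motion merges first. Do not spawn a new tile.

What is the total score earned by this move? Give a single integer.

Answer: 32

Derivation:
Slide left:
row 0: [32, 0, 8, 16] -> [32, 8, 16, 0]  score +0 (running 0)
row 1: [2, 4, 64, 32] -> [2, 4, 64, 32]  score +0 (running 0)
row 2: [32, 16, 16, 4] -> [32, 32, 4, 0]  score +32 (running 32)
row 3: [64, 0, 0, 2] -> [64, 2, 0, 0]  score +0 (running 32)
Board after move:
32  8 16  0
 2  4 64 32
32 32  4  0
64  2  0  0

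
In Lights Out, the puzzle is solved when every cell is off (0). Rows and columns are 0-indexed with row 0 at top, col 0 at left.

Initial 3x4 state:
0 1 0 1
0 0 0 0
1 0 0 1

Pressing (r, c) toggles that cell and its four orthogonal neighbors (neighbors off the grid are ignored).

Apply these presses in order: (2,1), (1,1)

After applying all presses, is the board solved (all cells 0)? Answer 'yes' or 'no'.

After press 1 at (2,1):
0 1 0 1
0 1 0 0
0 1 1 1

After press 2 at (1,1):
0 0 0 1
1 0 1 0
0 0 1 1

Lights still on: 5

Answer: no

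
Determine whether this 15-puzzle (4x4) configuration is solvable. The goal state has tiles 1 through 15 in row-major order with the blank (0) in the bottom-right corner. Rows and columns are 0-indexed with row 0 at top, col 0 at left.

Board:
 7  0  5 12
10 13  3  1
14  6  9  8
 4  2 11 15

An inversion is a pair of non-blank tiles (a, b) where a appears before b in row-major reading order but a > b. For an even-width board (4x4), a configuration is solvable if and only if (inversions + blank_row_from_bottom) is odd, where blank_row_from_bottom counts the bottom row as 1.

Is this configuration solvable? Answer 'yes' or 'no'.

Answer: no

Derivation:
Inversions: 50
Blank is in row 0 (0-indexed from top), which is row 4 counting from the bottom (bottom = 1).
50 + 4 = 54, which is even, so the puzzle is not solvable.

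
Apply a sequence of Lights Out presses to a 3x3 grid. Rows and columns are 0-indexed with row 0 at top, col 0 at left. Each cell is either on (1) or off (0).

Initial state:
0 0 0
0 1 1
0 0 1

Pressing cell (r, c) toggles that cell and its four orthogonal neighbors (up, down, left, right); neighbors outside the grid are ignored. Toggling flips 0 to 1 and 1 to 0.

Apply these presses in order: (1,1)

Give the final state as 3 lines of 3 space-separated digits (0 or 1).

After press 1 at (1,1):
0 1 0
1 0 0
0 1 1

Answer: 0 1 0
1 0 0
0 1 1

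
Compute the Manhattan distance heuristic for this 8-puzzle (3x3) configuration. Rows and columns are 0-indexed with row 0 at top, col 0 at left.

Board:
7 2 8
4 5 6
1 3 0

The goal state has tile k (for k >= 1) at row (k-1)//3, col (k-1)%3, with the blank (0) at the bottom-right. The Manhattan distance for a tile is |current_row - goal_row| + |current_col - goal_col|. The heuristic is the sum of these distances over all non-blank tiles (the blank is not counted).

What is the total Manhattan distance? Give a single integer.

Answer: 10

Derivation:
Tile 7: (0,0)->(2,0) = 2
Tile 2: (0,1)->(0,1) = 0
Tile 8: (0,2)->(2,1) = 3
Tile 4: (1,0)->(1,0) = 0
Tile 5: (1,1)->(1,1) = 0
Tile 6: (1,2)->(1,2) = 0
Tile 1: (2,0)->(0,0) = 2
Tile 3: (2,1)->(0,2) = 3
Sum: 2 + 0 + 3 + 0 + 0 + 0 + 2 + 3 = 10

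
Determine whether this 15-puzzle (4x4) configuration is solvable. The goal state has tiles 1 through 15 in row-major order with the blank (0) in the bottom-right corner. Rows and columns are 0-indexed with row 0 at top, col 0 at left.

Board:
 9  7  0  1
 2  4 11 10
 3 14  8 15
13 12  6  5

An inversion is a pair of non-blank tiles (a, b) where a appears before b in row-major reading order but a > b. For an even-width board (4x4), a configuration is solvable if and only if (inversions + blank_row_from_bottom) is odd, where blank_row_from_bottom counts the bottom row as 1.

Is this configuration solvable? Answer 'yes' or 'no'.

Answer: yes

Derivation:
Inversions: 41
Blank is in row 0 (0-indexed from top), which is row 4 counting from the bottom (bottom = 1).
41 + 4 = 45, which is odd, so the puzzle is solvable.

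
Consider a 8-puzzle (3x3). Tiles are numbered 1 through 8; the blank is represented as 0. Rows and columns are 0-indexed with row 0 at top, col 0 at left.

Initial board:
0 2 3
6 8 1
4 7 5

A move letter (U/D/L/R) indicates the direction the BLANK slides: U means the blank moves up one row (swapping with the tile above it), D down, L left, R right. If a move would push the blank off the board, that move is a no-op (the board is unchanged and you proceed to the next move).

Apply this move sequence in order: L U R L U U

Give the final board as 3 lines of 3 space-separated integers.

After move 1 (L):
0 2 3
6 8 1
4 7 5

After move 2 (U):
0 2 3
6 8 1
4 7 5

After move 3 (R):
2 0 3
6 8 1
4 7 5

After move 4 (L):
0 2 3
6 8 1
4 7 5

After move 5 (U):
0 2 3
6 8 1
4 7 5

After move 6 (U):
0 2 3
6 8 1
4 7 5

Answer: 0 2 3
6 8 1
4 7 5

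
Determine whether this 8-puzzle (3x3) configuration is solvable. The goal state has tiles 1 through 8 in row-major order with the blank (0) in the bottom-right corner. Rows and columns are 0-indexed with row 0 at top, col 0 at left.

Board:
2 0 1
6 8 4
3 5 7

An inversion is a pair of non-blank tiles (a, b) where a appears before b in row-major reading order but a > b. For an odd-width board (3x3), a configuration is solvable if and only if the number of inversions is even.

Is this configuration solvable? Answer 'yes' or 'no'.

Inversions (pairs i<j in row-major order where tile[i] > tile[j] > 0): 9
9 is odd, so the puzzle is not solvable.

Answer: no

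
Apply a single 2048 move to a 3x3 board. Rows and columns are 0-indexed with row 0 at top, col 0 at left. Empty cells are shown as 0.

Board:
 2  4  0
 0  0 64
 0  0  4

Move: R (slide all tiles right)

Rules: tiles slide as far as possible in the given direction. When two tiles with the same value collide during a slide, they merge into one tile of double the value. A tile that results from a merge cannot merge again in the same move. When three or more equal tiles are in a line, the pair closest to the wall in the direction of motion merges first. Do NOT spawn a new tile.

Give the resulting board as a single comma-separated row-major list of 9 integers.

Slide right:
row 0: [2, 4, 0] -> [0, 2, 4]
row 1: [0, 0, 64] -> [0, 0, 64]
row 2: [0, 0, 4] -> [0, 0, 4]

Answer: 0, 2, 4, 0, 0, 64, 0, 0, 4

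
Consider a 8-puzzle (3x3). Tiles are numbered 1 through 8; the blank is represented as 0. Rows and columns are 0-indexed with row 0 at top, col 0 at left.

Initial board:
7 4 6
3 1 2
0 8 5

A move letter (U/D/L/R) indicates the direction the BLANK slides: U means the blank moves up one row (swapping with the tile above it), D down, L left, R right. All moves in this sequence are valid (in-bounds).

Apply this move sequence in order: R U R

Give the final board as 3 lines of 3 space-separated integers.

After move 1 (R):
7 4 6
3 1 2
8 0 5

After move 2 (U):
7 4 6
3 0 2
8 1 5

After move 3 (R):
7 4 6
3 2 0
8 1 5

Answer: 7 4 6
3 2 0
8 1 5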